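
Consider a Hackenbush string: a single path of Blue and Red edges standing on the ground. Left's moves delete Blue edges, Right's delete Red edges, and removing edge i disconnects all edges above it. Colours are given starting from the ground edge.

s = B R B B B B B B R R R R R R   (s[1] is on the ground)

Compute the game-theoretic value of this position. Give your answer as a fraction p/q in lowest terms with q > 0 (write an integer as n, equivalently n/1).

step 1: add B to get B; options L={ 0 } R={ (no moves) } so 1
step 2: add R to get BR; options L={ 0 } R={ 1 } so 1/2
step 3: add B to get BRB; options L={ 0 1/2 } R={ 1 } so 3/4
step 4: add B to get BRBB; options L={ 0 1/2 3/4 } R={ 1 } so 7/8
step 5: add B to get BRBBB; options L={ 0 1/2 3/4 7/8 } R={ 1 } so 15/16
step 6: add B to get BRBBBB; options L={ 0 1/2 3/4 7/8 15/16 } R={ 1 } so 31/32
step 7: add B to get BRBBBBB; options L={ 0 1/2 3/4 7/8 15/16 31/32 } R={ 1 } so 63/64
step 8: add B to get BRBBBBBB; options L={ 0 1/2 3/4 7/8 15/16 31/32 63/64 } R={ 1 } so 127/128
step 9: add R to get BRBBBBBBR; options L={ 0 1/2 3/4 7/8 15/16 31/32 63/64 } R={ 127/128 1 } so 253/256
step 10: add R to get BRBBBBBBRR; options L={ 0 1/2 3/4 7/8 15/16 31/32 63/64 } R={ 253/256 127/128 1 } so 505/512
step 11: add R to get BRBBBBBBRRR; options L={ 0 1/2 3/4 7/8 15/16 31/32 63/64 } R={ 505/512 253/256 127/128 1 } so 1009/1024
step 12: add R to get BRBBBBBBRRRR; options L={ 0 1/2 3/4 7/8 15/16 31/32 63/64 } R={ 1009/1024 505/512 253/256 127/128 1 } so 2017/2048
step 13: add R to get BRBBBBBBRRRRR; options L={ 0 1/2 3/4 7/8 15/16 31/32 63/64 } R={ 2017/2048 1009/1024 505/512 253/256 127/128 1 } so 4033/4096
step 14: add R to get BRBBBBBBRRRRRR; options L={ 0 1/2 3/4 7/8 15/16 31/32 63/64 } R={ 4033/4096 2017/2048 1009/1024 505/512 253/256 127/128 1 } so 8065/8192

8065/8192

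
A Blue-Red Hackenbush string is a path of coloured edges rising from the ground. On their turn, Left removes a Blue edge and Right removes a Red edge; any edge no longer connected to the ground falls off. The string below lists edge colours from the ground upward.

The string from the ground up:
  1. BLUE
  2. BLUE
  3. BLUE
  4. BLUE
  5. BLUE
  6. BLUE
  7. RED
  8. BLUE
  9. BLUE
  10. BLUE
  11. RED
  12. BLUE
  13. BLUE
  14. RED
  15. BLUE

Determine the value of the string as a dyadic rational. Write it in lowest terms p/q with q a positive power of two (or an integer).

3035/512

g(B) = { 0 | (no moves) } => 1
g(BB) = { 0, 1 | (no moves) } => 2
g(BBB) = { 0, 1, 2 | (no moves) } => 3
g(BBBB) = { 0, 1, 2, 3 | (no moves) } => 4
g(BBBBB) = { 0, 1, 2, 3, 4 | (no moves) } => 5
g(BBBBBB) = { 0, 1, 2, 3, 4, 5 | (no moves) } => 6
g(BBBBBBR) = { 0, 1, 2, 3, 4, 5 | 6 } => 11/2
g(BBBBBBRB) = { 0, 1, 2, 3, 4, 5, 11/2 | 6 } => 23/4
g(BBBBBBRBB) = { 0, 1, 2, 3, 4, 5, 11/2, 23/4 | 6 } => 47/8
g(BBBBBBRBBB) = { 0, 1, 2, 3, 4, 5, 11/2, 23/4, 47/8 | 6 } => 95/16
g(BBBBBBRBBBR) = { 0, 1, 2, 3, 4, 5, 11/2, 23/4, 47/8 | 95/16, 6 } => 189/32
g(BBBBBBRBBBRB) = { 0, 1, 2, 3, 4, 5, 11/2, 23/4, 47/8, 189/32 | 95/16, 6 } => 379/64
g(BBBBBBRBBBRBB) = { 0, 1, 2, 3, 4, 5, 11/2, 23/4, 47/8, 189/32, 379/64 | 95/16, 6 } => 759/128
g(BBBBBBRBBBRBBR) = { 0, 1, 2, 3, 4, 5, 11/2, 23/4, 47/8, 189/32, 379/64 | 759/128, 95/16, 6 } => 1517/256
g(BBBBBBRBBBRBBRB) = { 0, 1, 2, 3, 4, 5, 11/2, 23/4, 47/8, 189/32, 379/64, 1517/256 | 759/128, 95/16, 6 } => 3035/512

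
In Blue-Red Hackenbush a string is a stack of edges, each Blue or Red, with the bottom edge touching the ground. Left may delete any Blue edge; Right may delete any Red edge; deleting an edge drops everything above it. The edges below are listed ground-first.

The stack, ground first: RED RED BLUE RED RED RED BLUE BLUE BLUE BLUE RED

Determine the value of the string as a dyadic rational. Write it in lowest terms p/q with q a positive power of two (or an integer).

Build value(s[:k]) for k = 1..11, string s = RED RED BLUE RED RED RED BLUE BLUE BLUE BLUE RED.
1 of 11 · R · max L −∞ · min R 0 = -1
2 of 11 · RR · max L −∞ · min R -1 = -2
3 of 11 · RRB · max L -2 · min R -1 = -3/2
4 of 11 · RRBR · max L -2 · min R -3/2 = -7/4
5 of 11 · RRBRR · max L -2 · min R -7/4 = -15/8
6 of 11 · RRBRRR · max L -2 · min R -15/8 = -31/16
7 of 11 · RRBRRRB · max L -31/16 · min R -15/8 = -61/32
8 of 11 · RRBRRRBB · max L -61/32 · min R -15/8 = -121/64
9 of 11 · RRBRRRBBB · max L -121/64 · min R -15/8 = -241/128
10 of 11 · RRBRRRBBBB · max L -241/128 · min R -15/8 = -481/256
11 of 11 · RRBRRRBBBBR · max L -241/128 · min R -481/256 = -963/512

-963/512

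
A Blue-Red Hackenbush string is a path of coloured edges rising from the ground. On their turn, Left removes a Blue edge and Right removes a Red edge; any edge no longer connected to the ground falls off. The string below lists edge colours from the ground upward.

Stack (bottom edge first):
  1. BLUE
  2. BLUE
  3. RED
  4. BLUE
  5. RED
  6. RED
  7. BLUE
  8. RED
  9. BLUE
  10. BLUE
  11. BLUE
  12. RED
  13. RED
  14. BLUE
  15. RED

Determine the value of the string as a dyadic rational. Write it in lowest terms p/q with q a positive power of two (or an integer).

Build val(s[:k]) for k = 1..15, string s = BLUE BLUE RED BLUE RED RED BLUE RED BLUE BLUE BLUE RED RED BLUE RED.
edge 1 of 15 (BLUE): { 0 | ∅ } — 1
edge 2 of 15 (BLUE): { 0; 1 | ∅ } — 2
edge 3 of 15 (RED): { 0; 1 | 2 } — 3/2
edge 4 of 15 (BLUE): { 0; 1; 3/2 | 2 } — 7/4
edge 5 of 15 (RED): { 0; 1; 3/2 | 7/4; 2 } — 13/8
edge 6 of 15 (RED): { 0; 1; 3/2 | 13/8; 7/4; 2 } — 25/16
edge 7 of 15 (BLUE): { 0; 1; 3/2; 25/16 | 13/8; 7/4; 2 } — 51/32
edge 8 of 15 (RED): { 0; 1; 3/2; 25/16 | 51/32; 13/8; 7/4; 2 } — 101/64
edge 9 of 15 (BLUE): { 0; 1; 3/2; 25/16; 101/64 | 51/32; 13/8; 7/4; 2 } — 203/128
edge 10 of 15 (BLUE): { 0; 1; 3/2; 25/16; 101/64; 203/128 | 51/32; 13/8; 7/4; 2 } — 407/256
edge 11 of 15 (BLUE): { 0; 1; 3/2; 25/16; 101/64; 203/128; 407/256 | 51/32; 13/8; 7/4; 2 } — 815/512
edge 12 of 15 (RED): { 0; 1; 3/2; 25/16; 101/64; 203/128; 407/256 | 815/512; 51/32; 13/8; 7/4; 2 } — 1629/1024
edge 13 of 15 (RED): { 0; 1; 3/2; 25/16; 101/64; 203/128; 407/256 | 1629/1024; 815/512; 51/32; 13/8; 7/4; 2 } — 3257/2048
edge 14 of 15 (BLUE): { 0; 1; 3/2; 25/16; 101/64; 203/128; 407/256; 3257/2048 | 1629/1024; 815/512; 51/32; 13/8; 7/4; 2 } — 6515/4096
edge 15 of 15 (RED): { 0; 1; 3/2; 25/16; 101/64; 203/128; 407/256; 3257/2048 | 6515/4096; 1629/1024; 815/512; 51/32; 13/8; 7/4; 2 } — 13029/8192

13029/8192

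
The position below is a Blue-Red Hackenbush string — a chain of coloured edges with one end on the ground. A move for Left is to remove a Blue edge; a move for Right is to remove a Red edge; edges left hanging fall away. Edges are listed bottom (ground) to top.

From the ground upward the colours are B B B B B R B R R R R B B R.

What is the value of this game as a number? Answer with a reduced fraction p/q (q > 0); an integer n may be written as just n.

val_1 [B]  L=[0]  R=[∅]  -> 1
val_2 [BB]  L=[0,1]  R=[∅]  -> 2
val_3 [BBB]  L=[0,1,2]  R=[∅]  -> 3
val_4 [BBBB]  L=[0,1,2,3]  R=[∅]  -> 4
val_5 [BBBBB]  L=[0,1,2,3,4]  R=[∅]  -> 5
val_6 [BBBBBR]  L=[0,1,2,3,4]  R=[5]  -> 9/2
val_7 [BBBBBRB]  L=[0,1,2,3,4,9/2]  R=[5]  -> 19/4
val_8 [BBBBBRBR]  L=[0,1,2,3,4,9/2]  R=[19/4,5]  -> 37/8
val_9 [BBBBBRBRR]  L=[0,1,2,3,4,9/2]  R=[37/8,19/4,5]  -> 73/16
val_10 [BBBBBRBRRR]  L=[0,1,2,3,4,9/2]  R=[73/16,37/8,19/4,5]  -> 145/32
val_11 [BBBBBRBRRRR]  L=[0,1,2,3,4,9/2]  R=[145/32,73/16,37/8,19/4,5]  -> 289/64
val_12 [BBBBBRBRRRRB]  L=[0,1,2,3,4,9/2,289/64]  R=[145/32,73/16,37/8,19/4,5]  -> 579/128
val_13 [BBBBBRBRRRRBB]  L=[0,1,2,3,4,9/2,289/64,579/128]  R=[145/32,73/16,37/8,19/4,5]  -> 1159/256
val_14 [BBBBBRBRRRRBBR]  L=[0,1,2,3,4,9/2,289/64,579/128]  R=[1159/256,145/32,73/16,37/8,19/4,5]  -> 2317/512

2317/512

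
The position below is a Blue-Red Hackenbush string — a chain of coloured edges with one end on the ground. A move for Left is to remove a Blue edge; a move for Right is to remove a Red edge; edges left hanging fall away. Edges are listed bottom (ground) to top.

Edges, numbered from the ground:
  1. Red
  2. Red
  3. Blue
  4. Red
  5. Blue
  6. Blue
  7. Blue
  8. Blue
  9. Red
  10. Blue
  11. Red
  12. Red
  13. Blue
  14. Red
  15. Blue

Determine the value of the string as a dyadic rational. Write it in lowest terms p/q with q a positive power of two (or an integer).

R: Left { (no moves) }, Right { 0 } ⇒ simplest -1
RR: Left { (no moves) }, Right { -1,0 } ⇒ simplest -2
RRB: Left { -2 }, Right { -1,0 } ⇒ simplest -3/2
RRBR: Left { -2 }, Right { -3/2,-1,0 } ⇒ simplest -7/4
RRBRB: Left { -2,-7/4 }, Right { -3/2,-1,0 } ⇒ simplest -13/8
RRBRBB: Left { -2,-7/4,-13/8 }, Right { -3/2,-1,0 } ⇒ simplest -25/16
RRBRBBB: Left { -2,-7/4,-13/8,-25/16 }, Right { -3/2,-1,0 } ⇒ simplest -49/32
RRBRBBBB: Left { -2,-7/4,-13/8,-25/16,-49/32 }, Right { -3/2,-1,0 } ⇒ simplest -97/64
RRBRBBBBR: Left { -2,-7/4,-13/8,-25/16,-49/32 }, Right { -97/64,-3/2,-1,0 } ⇒ simplest -195/128
RRBRBBBBRB: Left { -2,-7/4,-13/8,-25/16,-49/32,-195/128 }, Right { -97/64,-3/2,-1,0 } ⇒ simplest -389/256
RRBRBBBBRBR: Left { -2,-7/4,-13/8,-25/16,-49/32,-195/128 }, Right { -389/256,-97/64,-3/2,-1,0 } ⇒ simplest -779/512
RRBRBBBBRBRR: Left { -2,-7/4,-13/8,-25/16,-49/32,-195/128 }, Right { -779/512,-389/256,-97/64,-3/2,-1,0 } ⇒ simplest -1559/1024
RRBRBBBBRBRRB: Left { -2,-7/4,-13/8,-25/16,-49/32,-195/128,-1559/1024 }, Right { -779/512,-389/256,-97/64,-3/2,-1,0 } ⇒ simplest -3117/2048
RRBRBBBBRBRRBR: Left { -2,-7/4,-13/8,-25/16,-49/32,-195/128,-1559/1024 }, Right { -3117/2048,-779/512,-389/256,-97/64,-3/2,-1,0 } ⇒ simplest -6235/4096
RRBRBBBBRBRRBRB: Left { -2,-7/4,-13/8,-25/16,-49/32,-195/128,-1559/1024,-6235/4096 }, Right { -3117/2048,-779/512,-389/256,-97/64,-3/2,-1,0 } ⇒ simplest -12469/8192

-12469/8192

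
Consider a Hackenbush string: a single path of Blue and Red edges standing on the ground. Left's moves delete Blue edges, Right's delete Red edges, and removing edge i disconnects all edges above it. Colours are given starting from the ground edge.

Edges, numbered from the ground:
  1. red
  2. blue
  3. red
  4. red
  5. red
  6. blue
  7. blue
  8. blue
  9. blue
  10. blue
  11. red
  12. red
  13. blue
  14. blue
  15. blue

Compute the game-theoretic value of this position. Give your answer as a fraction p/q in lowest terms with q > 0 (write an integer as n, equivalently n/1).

Recurse on prefixes of the 15-edge string red blue red red red blue blue blue blue blue red red blue blue blue:
val_1 [r]  L=[none]  R=[0]  so -1
val_2 [rb]  L=[-1]  R=[0]  so -1/2
val_3 [rbr]  L=[-1]  R=[-1/2; 0]  so -3/4
val_4 [rbrr]  L=[-1]  R=[-3/4; -1/2; 0]  so -7/8
val_5 [rbrrr]  L=[-1]  R=[-7/8; -3/4; -1/2; 0]  so -15/16
val_6 [rbrrrb]  L=[-1; -15/16]  R=[-7/8; -3/4; -1/2; 0]  so -29/32
val_7 [rbrrrbb]  L=[-1; -15/16; -29/32]  R=[-7/8; -3/4; -1/2; 0]  so -57/64
val_8 [rbrrrbbb]  L=[-1; -15/16; -29/32; -57/64]  R=[-7/8; -3/4; -1/2; 0]  so -113/128
val_9 [rbrrrbbbb]  L=[-1; -15/16; -29/32; -57/64; -113/128]  R=[-7/8; -3/4; -1/2; 0]  so -225/256
val_10 [rbrrrbbbbb]  L=[-1; -15/16; -29/32; -57/64; -113/128; -225/256]  R=[-7/8; -3/4; -1/2; 0]  so -449/512
val_11 [rbrrrbbbbbr]  L=[-1; -15/16; -29/32; -57/64; -113/128; -225/256]  R=[-449/512; -7/8; -3/4; -1/2; 0]  so -899/1024
val_12 [rbrrrbbbbbrr]  L=[-1; -15/16; -29/32; -57/64; -113/128; -225/256]  R=[-899/1024; -449/512; -7/8; -3/4; -1/2; 0]  so -1799/2048
val_13 [rbrrrbbbbbrrb]  L=[-1; -15/16; -29/32; -57/64; -113/128; -225/256; -1799/2048]  R=[-899/1024; -449/512; -7/8; -3/4; -1/2; 0]  so -3597/4096
val_14 [rbrrrbbbbbrrbb]  L=[-1; -15/16; -29/32; -57/64; -113/128; -225/256; -1799/2048; -3597/4096]  R=[-899/1024; -449/512; -7/8; -3/4; -1/2; 0]  so -7193/8192
val_15 [rbrrrbbbbbrrbbb]  L=[-1; -15/16; -29/32; -57/64; -113/128; -225/256; -1799/2048; -3597/4096; -7193/8192]  R=[-899/1024; -449/512; -7/8; -3/4; -1/2; 0]  so -14385/16384

-14385/16384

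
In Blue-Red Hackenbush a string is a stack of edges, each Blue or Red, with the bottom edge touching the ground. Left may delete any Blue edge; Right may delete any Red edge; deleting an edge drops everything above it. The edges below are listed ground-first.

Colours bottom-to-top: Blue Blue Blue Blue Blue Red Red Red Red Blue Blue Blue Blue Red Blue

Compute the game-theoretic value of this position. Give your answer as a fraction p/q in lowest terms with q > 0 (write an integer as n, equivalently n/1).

1 of 15 · B · max L 0 · min R +∞ ⇒ 1
2 of 15 · BB · max L 1 · min R +∞ ⇒ 2
3 of 15 · BBB · max L 2 · min R +∞ ⇒ 3
4 of 15 · BBBB · max L 3 · min R +∞ ⇒ 4
5 of 15 · BBBBB · max L 4 · min R +∞ ⇒ 5
6 of 15 · BBBBBR · max L 4 · min R 5 ⇒ 9/2
7 of 15 · BBBBBRR · max L 4 · min R 9/2 ⇒ 17/4
8 of 15 · BBBBBRRR · max L 4 · min R 17/4 ⇒ 33/8
9 of 15 · BBBBBRRRR · max L 4 · min R 33/8 ⇒ 65/16
10 of 15 · BBBBBRRRRB · max L 65/16 · min R 33/8 ⇒ 131/32
11 of 15 · BBBBBRRRRBB · max L 131/32 · min R 33/8 ⇒ 263/64
12 of 15 · BBBBBRRRRBBB · max L 263/64 · min R 33/8 ⇒ 527/128
13 of 15 · BBBBBRRRRBBBB · max L 527/128 · min R 33/8 ⇒ 1055/256
14 of 15 · BBBBBRRRRBBBBR · max L 527/128 · min R 1055/256 ⇒ 2109/512
15 of 15 · BBBBBRRRRBBBBRB · max L 2109/512 · min R 1055/256 ⇒ 4219/1024

4219/1024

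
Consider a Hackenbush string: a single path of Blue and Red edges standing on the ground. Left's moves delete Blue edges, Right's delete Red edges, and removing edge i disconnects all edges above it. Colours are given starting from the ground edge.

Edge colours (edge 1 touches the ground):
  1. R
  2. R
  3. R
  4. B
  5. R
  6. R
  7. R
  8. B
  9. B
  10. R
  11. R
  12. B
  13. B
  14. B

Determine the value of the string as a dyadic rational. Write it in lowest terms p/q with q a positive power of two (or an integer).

-5937/2048

G(R) = { ∅ | 0 } → -1
G(RR) = { ∅ | -1, 0 } → -2
G(RRR) = { ∅ | -2, -1, 0 } → -3
G(RRRB) = { -3 | -2, -1, 0 } → -5/2
G(RRRBR) = { -3 | -5/2, -2, -1, 0 } → -11/4
G(RRRBRR) = { -3 | -11/4, -5/2, -2, -1, 0 } → -23/8
G(RRRBRRR) = { -3 | -23/8, -11/4, -5/2, -2, -1, 0 } → -47/16
G(RRRBRRRB) = { -3, -47/16 | -23/8, -11/4, -5/2, -2, -1, 0 } → -93/32
G(RRRBRRRBB) = { -3, -47/16, -93/32 | -23/8, -11/4, -5/2, -2, -1, 0 } → -185/64
G(RRRBRRRBBR) = { -3, -47/16, -93/32 | -185/64, -23/8, -11/4, -5/2, -2, -1, 0 } → -371/128
G(RRRBRRRBBRR) = { -3, -47/16, -93/32 | -371/128, -185/64, -23/8, -11/4, -5/2, -2, -1, 0 } → -743/256
G(RRRBRRRBBRRB) = { -3, -47/16, -93/32, -743/256 | -371/128, -185/64, -23/8, -11/4, -5/2, -2, -1, 0 } → -1485/512
G(RRRBRRRBBRRBB) = { -3, -47/16, -93/32, -743/256, -1485/512 | -371/128, -185/64, -23/8, -11/4, -5/2, -2, -1, 0 } → -2969/1024
G(RRRBRRRBBRRBBB) = { -3, -47/16, -93/32, -743/256, -1485/512, -2969/1024 | -371/128, -185/64, -23/8, -11/4, -5/2, -2, -1, 0 } → -5937/2048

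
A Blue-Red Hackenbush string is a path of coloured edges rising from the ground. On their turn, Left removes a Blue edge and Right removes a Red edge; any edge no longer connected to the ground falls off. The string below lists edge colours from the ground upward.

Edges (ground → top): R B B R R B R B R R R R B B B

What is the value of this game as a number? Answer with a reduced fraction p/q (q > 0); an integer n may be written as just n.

Recurse on prefixes of the 15-edge string R B B R R B R B R R R R B B B:
1 of 15 · R · max L −∞ · min R 0 → -1
2 of 15 · RB · max L -1 · min R 0 → -1/2
3 of 15 · RBB · max L -1/2 · min R 0 → -1/4
4 of 15 · RBBR · max L -1/2 · min R -1/4 → -3/8
5 of 15 · RBBRR · max L -1/2 · min R -3/8 → -7/16
6 of 15 · RBBRRB · max L -7/16 · min R -3/8 → -13/32
7 of 15 · RBBRRBR · max L -7/16 · min R -13/32 → -27/64
8 of 15 · RBBRRBRB · max L -27/64 · min R -13/32 → -53/128
9 of 15 · RBBRRBRBR · max L -27/64 · min R -53/128 → -107/256
10 of 15 · RBBRRBRBRR · max L -27/64 · min R -107/256 → -215/512
11 of 15 · RBBRRBRBRRR · max L -27/64 · min R -215/512 → -431/1024
12 of 15 · RBBRRBRBRRRR · max L -27/64 · min R -431/1024 → -863/2048
13 of 15 · RBBRRBRBRRRRB · max L -863/2048 · min R -431/1024 → -1725/4096
14 of 15 · RBBRRBRBRRRRBB · max L -1725/4096 · min R -431/1024 → -3449/8192
15 of 15 · RBBRRBRBRRRRBBB · max L -3449/8192 · min R -431/1024 → -6897/16384

-6897/16384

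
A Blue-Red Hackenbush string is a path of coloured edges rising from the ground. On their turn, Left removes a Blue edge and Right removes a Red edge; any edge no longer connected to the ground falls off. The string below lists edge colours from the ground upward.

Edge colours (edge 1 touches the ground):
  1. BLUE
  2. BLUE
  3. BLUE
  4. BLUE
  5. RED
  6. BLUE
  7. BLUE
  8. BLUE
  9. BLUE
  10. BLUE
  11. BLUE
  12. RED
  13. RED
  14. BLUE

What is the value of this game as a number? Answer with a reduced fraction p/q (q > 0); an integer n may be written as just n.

Recurse on prefixes of the 14-edge string BLUE BLUE BLUE BLUE RED BLUE BLUE BLUE BLUE BLUE BLUE RED RED BLUE:
1 of 14 · B · max L 0 · min R +∞ -> 1
2 of 14 · BB · max L 1 · min R +∞ -> 2
3 of 14 · BBB · max L 2 · min R +∞ -> 3
4 of 14 · BBBB · max L 3 · min R +∞ -> 4
5 of 14 · BBBBR · max L 3 · min R 4 -> 7/2
6 of 14 · BBBBRB · max L 7/2 · min R 4 -> 15/4
7 of 14 · BBBBRBB · max L 15/4 · min R 4 -> 31/8
8 of 14 · BBBBRBBB · max L 31/8 · min R 4 -> 63/16
9 of 14 · BBBBRBBBB · max L 63/16 · min R 4 -> 127/32
10 of 14 · BBBBRBBBBB · max L 127/32 · min R 4 -> 255/64
11 of 14 · BBBBRBBBBBB · max L 255/64 · min R 4 -> 511/128
12 of 14 · BBBBRBBBBBBR · max L 255/64 · min R 511/128 -> 1021/256
13 of 14 · BBBBRBBBBBBRR · max L 255/64 · min R 1021/256 -> 2041/512
14 of 14 · BBBBRBBBBBBRRB · max L 2041/512 · min R 1021/256 -> 4083/1024

4083/1024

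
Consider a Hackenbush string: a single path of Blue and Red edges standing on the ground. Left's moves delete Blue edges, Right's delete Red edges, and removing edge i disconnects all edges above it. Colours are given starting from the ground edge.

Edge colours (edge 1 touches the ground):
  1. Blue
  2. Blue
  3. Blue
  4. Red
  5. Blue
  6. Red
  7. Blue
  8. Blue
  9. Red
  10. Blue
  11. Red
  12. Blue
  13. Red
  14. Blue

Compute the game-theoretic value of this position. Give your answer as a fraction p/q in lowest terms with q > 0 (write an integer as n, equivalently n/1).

g(B) = { 0 | — } so 1
g(BB) = { 0, 1 | — } so 2
g(BBB) = { 0, 1, 2 | — } so 3
g(BBBR) = { 0, 1, 2 | 3 } so 5/2
g(BBBRB) = { 0, 1, 2, 5/2 | 3 } so 11/4
g(BBBRBR) = { 0, 1, 2, 5/2 | 11/4, 3 } so 21/8
g(BBBRBRB) = { 0, 1, 2, 5/2, 21/8 | 11/4, 3 } so 43/16
g(BBBRBRBB) = { 0, 1, 2, 5/2, 21/8, 43/16 | 11/4, 3 } so 87/32
g(BBBRBRBBR) = { 0, 1, 2, 5/2, 21/8, 43/16 | 87/32, 11/4, 3 } so 173/64
g(BBBRBRBBRB) = { 0, 1, 2, 5/2, 21/8, 43/16, 173/64 | 87/32, 11/4, 3 } so 347/128
g(BBBRBRBBRBR) = { 0, 1, 2, 5/2, 21/8, 43/16, 173/64 | 347/128, 87/32, 11/4, 3 } so 693/256
g(BBBRBRBBRBRB) = { 0, 1, 2, 5/2, 21/8, 43/16, 173/64, 693/256 | 347/128, 87/32, 11/4, 3 } so 1387/512
g(BBBRBRBBRBRBR) = { 0, 1, 2, 5/2, 21/8, 43/16, 173/64, 693/256 | 1387/512, 347/128, 87/32, 11/4, 3 } so 2773/1024
g(BBBRBRBBRBRBRB) = { 0, 1, 2, 5/2, 21/8, 43/16, 173/64, 693/256, 2773/1024 | 1387/512, 347/128, 87/32, 11/4, 3 } so 5547/2048

5547/2048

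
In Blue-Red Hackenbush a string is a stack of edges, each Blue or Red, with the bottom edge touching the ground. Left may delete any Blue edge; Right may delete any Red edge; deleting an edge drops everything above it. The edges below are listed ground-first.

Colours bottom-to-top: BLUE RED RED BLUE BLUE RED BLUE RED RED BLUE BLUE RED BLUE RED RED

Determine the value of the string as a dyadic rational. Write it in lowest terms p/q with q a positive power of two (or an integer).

6761/16384

Prefix values for BLUE RED RED BLUE BLUE RED BLUE RED RED BLUE BLUE RED BLUE RED RED via {L|R} + simplicity:
edge 1 of 15 (BLUE): { 0 | none } — 1
edge 2 of 15 (RED): { 0 | 1 } — 1/2
edge 3 of 15 (RED): { 0 | 1/2; 1 } — 1/4
edge 4 of 15 (BLUE): { 0; 1/4 | 1/2; 1 } — 3/8
edge 5 of 15 (BLUE): { 0; 1/4; 3/8 | 1/2; 1 } — 7/16
edge 6 of 15 (RED): { 0; 1/4; 3/8 | 7/16; 1/2; 1 } — 13/32
edge 7 of 15 (BLUE): { 0; 1/4; 3/8; 13/32 | 7/16; 1/2; 1 } — 27/64
edge 8 of 15 (RED): { 0; 1/4; 3/8; 13/32 | 27/64; 7/16; 1/2; 1 } — 53/128
edge 9 of 15 (RED): { 0; 1/4; 3/8; 13/32 | 53/128; 27/64; 7/16; 1/2; 1 } — 105/256
edge 10 of 15 (BLUE): { 0; 1/4; 3/8; 13/32; 105/256 | 53/128; 27/64; 7/16; 1/2; 1 } — 211/512
edge 11 of 15 (BLUE): { 0; 1/4; 3/8; 13/32; 105/256; 211/512 | 53/128; 27/64; 7/16; 1/2; 1 } — 423/1024
edge 12 of 15 (RED): { 0; 1/4; 3/8; 13/32; 105/256; 211/512 | 423/1024; 53/128; 27/64; 7/16; 1/2; 1 } — 845/2048
edge 13 of 15 (BLUE): { 0; 1/4; 3/8; 13/32; 105/256; 211/512; 845/2048 | 423/1024; 53/128; 27/64; 7/16; 1/2; 1 } — 1691/4096
edge 14 of 15 (RED): { 0; 1/4; 3/8; 13/32; 105/256; 211/512; 845/2048 | 1691/4096; 423/1024; 53/128; 27/64; 7/16; 1/2; 1 } — 3381/8192
edge 15 of 15 (RED): { 0; 1/4; 3/8; 13/32; 105/256; 211/512; 845/2048 | 3381/8192; 1691/4096; 423/1024; 53/128; 27/64; 7/16; 1/2; 1 } — 6761/16384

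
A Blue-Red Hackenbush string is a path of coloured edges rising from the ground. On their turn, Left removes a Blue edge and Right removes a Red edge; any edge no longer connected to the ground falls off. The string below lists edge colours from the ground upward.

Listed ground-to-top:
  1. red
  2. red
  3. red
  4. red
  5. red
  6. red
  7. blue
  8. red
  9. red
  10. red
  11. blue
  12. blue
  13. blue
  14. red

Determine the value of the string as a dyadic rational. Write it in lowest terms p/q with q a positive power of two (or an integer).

edge 1 of 14 (red): {  | 0 } => -1
edge 2 of 14 (red): {  | -1,0 } => -2
edge 3 of 14 (red): {  | -2,-1,0 } => -3
edge 4 of 14 (red): {  | -3,-2,-1,0 } => -4
edge 5 of 14 (red): {  | -4,-3,-2,-1,0 } => -5
edge 6 of 14 (red): {  | -5,-4,-3,-2,-1,0 } => -6
edge 7 of 14 (blue): { -6 | -5,-4,-3,-2,-1,0 } => -11/2
edge 8 of 14 (red): { -6 | -11/2,-5,-4,-3,-2,-1,0 } => -23/4
edge 9 of 14 (red): { -6 | -23/4,-11/2,-5,-4,-3,-2,-1,0 } => -47/8
edge 10 of 14 (red): { -6 | -47/8,-23/4,-11/2,-5,-4,-3,-2,-1,0 } => -95/16
edge 11 of 14 (blue): { -6,-95/16 | -47/8,-23/4,-11/2,-5,-4,-3,-2,-1,0 } => -189/32
edge 12 of 14 (blue): { -6,-95/16,-189/32 | -47/8,-23/4,-11/2,-5,-4,-3,-2,-1,0 } => -377/64
edge 13 of 14 (blue): { -6,-95/16,-189/32,-377/64 | -47/8,-23/4,-11/2,-5,-4,-3,-2,-1,0 } => -753/128
edge 14 of 14 (red): { -6,-95/16,-189/32,-377/64 | -753/128,-47/8,-23/4,-11/2,-5,-4,-3,-2,-1,0 } => -1507/256

-1507/256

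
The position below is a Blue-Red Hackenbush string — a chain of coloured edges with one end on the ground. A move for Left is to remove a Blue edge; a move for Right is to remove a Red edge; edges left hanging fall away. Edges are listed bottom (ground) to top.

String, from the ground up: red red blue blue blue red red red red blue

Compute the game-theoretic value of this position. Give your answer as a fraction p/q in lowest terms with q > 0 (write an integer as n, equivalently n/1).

Recurse on prefixes of the 10-edge string red red blue blue blue red red red red blue:
step 1: add red to get r; options L={ — } R={ 0 } ⇒ -1
step 2: add red to get rr; options L={ — } R={ -1,0 } ⇒ -2
step 3: add blue to get rrb; options L={ -2 } R={ -1,0 } ⇒ -3/2
step 4: add blue to get rrbb; options L={ -2,-3/2 } R={ -1,0 } ⇒ -5/4
step 5: add blue to get rrbbb; options L={ -2,-3/2,-5/4 } R={ -1,0 } ⇒ -9/8
step 6: add red to get rrbbbr; options L={ -2,-3/2,-5/4 } R={ -9/8,-1,0 } ⇒ -19/16
step 7: add red to get rrbbbrr; options L={ -2,-3/2,-5/4 } R={ -19/16,-9/8,-1,0 } ⇒ -39/32
step 8: add red to get rrbbbrrr; options L={ -2,-3/2,-5/4 } R={ -39/32,-19/16,-9/8,-1,0 } ⇒ -79/64
step 9: add red to get rrbbbrrrr; options L={ -2,-3/2,-5/4 } R={ -79/64,-39/32,-19/16,-9/8,-1,0 } ⇒ -159/128
step 10: add blue to get rrbbbrrrrb; options L={ -2,-3/2,-5/4,-159/128 } R={ -79/64,-39/32,-19/16,-9/8,-1,0 } ⇒ -317/256

-317/256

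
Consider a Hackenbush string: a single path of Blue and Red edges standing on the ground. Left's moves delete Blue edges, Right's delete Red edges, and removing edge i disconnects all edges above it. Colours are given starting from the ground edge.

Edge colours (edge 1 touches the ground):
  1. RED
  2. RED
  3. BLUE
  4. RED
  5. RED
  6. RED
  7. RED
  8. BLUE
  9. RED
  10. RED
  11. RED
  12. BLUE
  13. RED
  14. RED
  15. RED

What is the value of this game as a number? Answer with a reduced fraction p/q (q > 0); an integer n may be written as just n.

-16111/8192

1 of 15 · R · max L −∞ · min R 0 => -1
2 of 15 · RR · max L −∞ · min R -1 => -2
3 of 15 · RRB · max L -2 · min R -1 => -3/2
4 of 15 · RRBR · max L -2 · min R -3/2 => -7/4
5 of 15 · RRBRR · max L -2 · min R -7/4 => -15/8
6 of 15 · RRBRRR · max L -2 · min R -15/8 => -31/16
7 of 15 · RRBRRRR · max L -2 · min R -31/16 => -63/32
8 of 15 · RRBRRRRB · max L -63/32 · min R -31/16 => -125/64
9 of 15 · RRBRRRRBR · max L -63/32 · min R -125/64 => -251/128
10 of 15 · RRBRRRRBRR · max L -63/32 · min R -251/128 => -503/256
11 of 15 · RRBRRRRBRRR · max L -63/32 · min R -503/256 => -1007/512
12 of 15 · RRBRRRRBRRRB · max L -1007/512 · min R -503/256 => -2013/1024
13 of 15 · RRBRRRRBRRRBR · max L -1007/512 · min R -2013/1024 => -4027/2048
14 of 15 · RRBRRRRBRRRBRR · max L -1007/512 · min R -4027/2048 => -8055/4096
15 of 15 · RRBRRRRBRRRBRRR · max L -1007/512 · min R -8055/4096 => -16111/8192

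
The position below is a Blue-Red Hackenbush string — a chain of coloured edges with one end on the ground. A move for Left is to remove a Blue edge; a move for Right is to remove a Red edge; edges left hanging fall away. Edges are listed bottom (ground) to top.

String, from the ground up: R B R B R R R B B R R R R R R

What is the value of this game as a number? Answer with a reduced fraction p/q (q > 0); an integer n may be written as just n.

-11903/16384

Recurse on prefixes of the 15-edge string R B R B R R R B B R R R R R R:
step 1: add R to get R; options L={ · } R={ 0 } -> -1
step 2: add B to get RB; options L={ -1 } R={ 0 } -> -1/2
step 3: add R to get RBR; options L={ -1 } R={ -1/2,0 } -> -3/4
step 4: add B to get RBRB; options L={ -1,-3/4 } R={ -1/2,0 } -> -5/8
step 5: add R to get RBRBR; options L={ -1,-3/4 } R={ -5/8,-1/2,0 } -> -11/16
step 6: add R to get RBRBRR; options L={ -1,-3/4 } R={ -11/16,-5/8,-1/2,0 } -> -23/32
step 7: add R to get RBRBRRR; options L={ -1,-3/4 } R={ -23/32,-11/16,-5/8,-1/2,0 } -> -47/64
step 8: add B to get RBRBRRRB; options L={ -1,-3/4,-47/64 } R={ -23/32,-11/16,-5/8,-1/2,0 } -> -93/128
step 9: add B to get RBRBRRRBB; options L={ -1,-3/4,-47/64,-93/128 } R={ -23/32,-11/16,-5/8,-1/2,0 } -> -185/256
step 10: add R to get RBRBRRRBBR; options L={ -1,-3/4,-47/64,-93/128 } R={ -185/256,-23/32,-11/16,-5/8,-1/2,0 } -> -371/512
step 11: add R to get RBRBRRRBBRR; options L={ -1,-3/4,-47/64,-93/128 } R={ -371/512,-185/256,-23/32,-11/16,-5/8,-1/2,0 } -> -743/1024
step 12: add R to get RBRBRRRBBRRR; options L={ -1,-3/4,-47/64,-93/128 } R={ -743/1024,-371/512,-185/256,-23/32,-11/16,-5/8,-1/2,0 } -> -1487/2048
step 13: add R to get RBRBRRRBBRRRR; options L={ -1,-3/4,-47/64,-93/128 } R={ -1487/2048,-743/1024,-371/512,-185/256,-23/32,-11/16,-5/8,-1/2,0 } -> -2975/4096
step 14: add R to get RBRBRRRBBRRRRR; options L={ -1,-3/4,-47/64,-93/128 } R={ -2975/4096,-1487/2048,-743/1024,-371/512,-185/256,-23/32,-11/16,-5/8,-1/2,0 } -> -5951/8192
step 15: add R to get RBRBRRRBBRRRRRR; options L={ -1,-3/4,-47/64,-93/128 } R={ -5951/8192,-2975/4096,-1487/2048,-743/1024,-371/512,-185/256,-23/32,-11/16,-5/8,-1/2,0 } -> -11903/16384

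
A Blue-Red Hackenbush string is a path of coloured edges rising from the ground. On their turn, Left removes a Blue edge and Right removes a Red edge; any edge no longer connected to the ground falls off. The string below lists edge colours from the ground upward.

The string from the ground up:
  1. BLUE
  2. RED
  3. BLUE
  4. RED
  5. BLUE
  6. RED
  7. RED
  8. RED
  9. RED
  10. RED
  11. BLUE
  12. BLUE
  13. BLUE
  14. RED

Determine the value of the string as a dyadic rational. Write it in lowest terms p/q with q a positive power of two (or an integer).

5149/8192

B: Left { 0 }, Right { none } -> simplest 1
BR: Left { 0 }, Right { 1 } -> simplest 1/2
BRB: Left { 0 1/2 }, Right { 1 } -> simplest 3/4
BRBR: Left { 0 1/2 }, Right { 3/4 1 } -> simplest 5/8
BRBRB: Left { 0 1/2 5/8 }, Right { 3/4 1 } -> simplest 11/16
BRBRBR: Left { 0 1/2 5/8 }, Right { 11/16 3/4 1 } -> simplest 21/32
BRBRBRR: Left { 0 1/2 5/8 }, Right { 21/32 11/16 3/4 1 } -> simplest 41/64
BRBRBRRR: Left { 0 1/2 5/8 }, Right { 41/64 21/32 11/16 3/4 1 } -> simplest 81/128
BRBRBRRRR: Left { 0 1/2 5/8 }, Right { 81/128 41/64 21/32 11/16 3/4 1 } -> simplest 161/256
BRBRBRRRRR: Left { 0 1/2 5/8 }, Right { 161/256 81/128 41/64 21/32 11/16 3/4 1 } -> simplest 321/512
BRBRBRRRRRB: Left { 0 1/2 5/8 321/512 }, Right { 161/256 81/128 41/64 21/32 11/16 3/4 1 } -> simplest 643/1024
BRBRBRRRRRBB: Left { 0 1/2 5/8 321/512 643/1024 }, Right { 161/256 81/128 41/64 21/32 11/16 3/4 1 } -> simplest 1287/2048
BRBRBRRRRRBBB: Left { 0 1/2 5/8 321/512 643/1024 1287/2048 }, Right { 161/256 81/128 41/64 21/32 11/16 3/4 1 } -> simplest 2575/4096
BRBRBRRRRRBBBR: Left { 0 1/2 5/8 321/512 643/1024 1287/2048 }, Right { 2575/4096 161/256 81/128 41/64 21/32 11/16 3/4 1 } -> simplest 5149/8192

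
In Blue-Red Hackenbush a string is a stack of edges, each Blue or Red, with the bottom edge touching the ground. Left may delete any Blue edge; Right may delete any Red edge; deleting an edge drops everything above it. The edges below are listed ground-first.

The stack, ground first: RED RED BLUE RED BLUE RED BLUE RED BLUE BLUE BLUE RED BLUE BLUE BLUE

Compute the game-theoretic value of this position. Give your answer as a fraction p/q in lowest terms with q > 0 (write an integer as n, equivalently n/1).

-13585/8192

Build G(s[:k]) for k = 1..15, string s = RED RED BLUE RED BLUE RED BLUE RED BLUE BLUE BLUE RED BLUE BLUE BLUE.
G(R) = { (no moves) | 0 } — -1
G(RR) = { (no moves) | -1, 0 } — -2
G(RRB) = { -2 | -1, 0 } — -3/2
G(RRBR) = { -2 | -3/2, -1, 0 } — -7/4
G(RRBRB) = { -2, -7/4 | -3/2, -1, 0 } — -13/8
G(RRBRBR) = { -2, -7/4 | -13/8, -3/2, -1, 0 } — -27/16
G(RRBRBRB) = { -2, -7/4, -27/16 | -13/8, -3/2, -1, 0 } — -53/32
G(RRBRBRBR) = { -2, -7/4, -27/16 | -53/32, -13/8, -3/2, -1, 0 } — -107/64
G(RRBRBRBRB) = { -2, -7/4, -27/16, -107/64 | -53/32, -13/8, -3/2, -1, 0 } — -213/128
G(RRBRBRBRBB) = { -2, -7/4, -27/16, -107/64, -213/128 | -53/32, -13/8, -3/2, -1, 0 } — -425/256
G(RRBRBRBRBBB) = { -2, -7/4, -27/16, -107/64, -213/128, -425/256 | -53/32, -13/8, -3/2, -1, 0 } — -849/512
G(RRBRBRBRBBBR) = { -2, -7/4, -27/16, -107/64, -213/128, -425/256 | -849/512, -53/32, -13/8, -3/2, -1, 0 } — -1699/1024
G(RRBRBRBRBBBRB) = { -2, -7/4, -27/16, -107/64, -213/128, -425/256, -1699/1024 | -849/512, -53/32, -13/8, -3/2, -1, 0 } — -3397/2048
G(RRBRBRBRBBBRBB) = { -2, -7/4, -27/16, -107/64, -213/128, -425/256, -1699/1024, -3397/2048 | -849/512, -53/32, -13/8, -3/2, -1, 0 } — -6793/4096
G(RRBRBRBRBBBRBBB) = { -2, -7/4, -27/16, -107/64, -213/128, -425/256, -1699/1024, -3397/2048, -6793/4096 | -849/512, -53/32, -13/8, -3/2, -1, 0 } — -13585/8192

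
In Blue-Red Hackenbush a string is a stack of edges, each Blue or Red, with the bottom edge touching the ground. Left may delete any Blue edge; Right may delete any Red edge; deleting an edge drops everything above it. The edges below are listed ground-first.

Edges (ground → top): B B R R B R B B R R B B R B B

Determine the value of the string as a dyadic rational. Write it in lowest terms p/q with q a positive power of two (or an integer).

11063/8192

Recurse on prefixes of the 15-edge string B B R R B R B B R R B B R B B:
edge 1 of 15 (B): { 0 | — } so 1
edge 2 of 15 (B): { 0, 1 | — } so 2
edge 3 of 15 (R): { 0, 1 | 2 } so 3/2
edge 4 of 15 (R): { 0, 1 | 3/2, 2 } so 5/4
edge 5 of 15 (B): { 0, 1, 5/4 | 3/2, 2 } so 11/8
edge 6 of 15 (R): { 0, 1, 5/4 | 11/8, 3/2, 2 } so 21/16
edge 7 of 15 (B): { 0, 1, 5/4, 21/16 | 11/8, 3/2, 2 } so 43/32
edge 8 of 15 (B): { 0, 1, 5/4, 21/16, 43/32 | 11/8, 3/2, 2 } so 87/64
edge 9 of 15 (R): { 0, 1, 5/4, 21/16, 43/32 | 87/64, 11/8, 3/2, 2 } so 173/128
edge 10 of 15 (R): { 0, 1, 5/4, 21/16, 43/32 | 173/128, 87/64, 11/8, 3/2, 2 } so 345/256
edge 11 of 15 (B): { 0, 1, 5/4, 21/16, 43/32, 345/256 | 173/128, 87/64, 11/8, 3/2, 2 } so 691/512
edge 12 of 15 (B): { 0, 1, 5/4, 21/16, 43/32, 345/256, 691/512 | 173/128, 87/64, 11/8, 3/2, 2 } so 1383/1024
edge 13 of 15 (R): { 0, 1, 5/4, 21/16, 43/32, 345/256, 691/512 | 1383/1024, 173/128, 87/64, 11/8, 3/2, 2 } so 2765/2048
edge 14 of 15 (B): { 0, 1, 5/4, 21/16, 43/32, 345/256, 691/512, 2765/2048 | 1383/1024, 173/128, 87/64, 11/8, 3/2, 2 } so 5531/4096
edge 15 of 15 (B): { 0, 1, 5/4, 21/16, 43/32, 345/256, 691/512, 2765/2048, 5531/4096 | 1383/1024, 173/128, 87/64, 11/8, 3/2, 2 } so 11063/8192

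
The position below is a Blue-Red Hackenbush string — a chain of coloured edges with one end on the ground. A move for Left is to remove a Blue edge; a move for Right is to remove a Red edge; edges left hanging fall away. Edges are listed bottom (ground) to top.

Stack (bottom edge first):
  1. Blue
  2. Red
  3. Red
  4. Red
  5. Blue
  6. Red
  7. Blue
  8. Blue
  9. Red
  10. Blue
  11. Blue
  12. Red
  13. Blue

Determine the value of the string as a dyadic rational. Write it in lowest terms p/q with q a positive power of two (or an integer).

731/4096

Recurse on prefixes of the 13-edge string Blue Red Red Red Blue Red Blue Blue Red Blue Blue Red Blue:
B: Left { 0 }, Right { — } ⇒ simplest 1
BR: Left { 0 }, Right { 1 } ⇒ simplest 1/2
BRR: Left { 0 }, Right { 1/2; 1 } ⇒ simplest 1/4
BRRR: Left { 0 }, Right { 1/4; 1/2; 1 } ⇒ simplest 1/8
BRRRB: Left { 0; 1/8 }, Right { 1/4; 1/2; 1 } ⇒ simplest 3/16
BRRRBR: Left { 0; 1/8 }, Right { 3/16; 1/4; 1/2; 1 } ⇒ simplest 5/32
BRRRBRB: Left { 0; 1/8; 5/32 }, Right { 3/16; 1/4; 1/2; 1 } ⇒ simplest 11/64
BRRRBRBB: Left { 0; 1/8; 5/32; 11/64 }, Right { 3/16; 1/4; 1/2; 1 } ⇒ simplest 23/128
BRRRBRBBR: Left { 0; 1/8; 5/32; 11/64 }, Right { 23/128; 3/16; 1/4; 1/2; 1 } ⇒ simplest 45/256
BRRRBRBBRB: Left { 0; 1/8; 5/32; 11/64; 45/256 }, Right { 23/128; 3/16; 1/4; 1/2; 1 } ⇒ simplest 91/512
BRRRBRBBRBB: Left { 0; 1/8; 5/32; 11/64; 45/256; 91/512 }, Right { 23/128; 3/16; 1/4; 1/2; 1 } ⇒ simplest 183/1024
BRRRBRBBRBBR: Left { 0; 1/8; 5/32; 11/64; 45/256; 91/512 }, Right { 183/1024; 23/128; 3/16; 1/4; 1/2; 1 } ⇒ simplest 365/2048
BRRRBRBBRBBRB: Left { 0; 1/8; 5/32; 11/64; 45/256; 91/512; 365/2048 }, Right { 183/1024; 23/128; 3/16; 1/4; 1/2; 1 } ⇒ simplest 731/4096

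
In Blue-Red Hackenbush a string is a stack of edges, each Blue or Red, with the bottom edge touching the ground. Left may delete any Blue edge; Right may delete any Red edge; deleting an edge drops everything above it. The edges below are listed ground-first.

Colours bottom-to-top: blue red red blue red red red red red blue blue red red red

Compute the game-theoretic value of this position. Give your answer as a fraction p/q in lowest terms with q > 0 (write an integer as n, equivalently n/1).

Prefix values for blue red red blue red red red red red blue blue red red red via {L|R} + simplicity:
step 1: add blue to get b; options L={ 0 } R={ ∅ } -> 1
step 2: add red to get br; options L={ 0 } R={ 1 } -> 1/2
step 3: add red to get brr; options L={ 0 } R={ 1/2, 1 } -> 1/4
step 4: add blue to get brrb; options L={ 0, 1/4 } R={ 1/2, 1 } -> 3/8
step 5: add red to get brrbr; options L={ 0, 1/4 } R={ 3/8, 1/2, 1 } -> 5/16
step 6: add red to get brrbrr; options L={ 0, 1/4 } R={ 5/16, 3/8, 1/2, 1 } -> 9/32
step 7: add red to get brrbrrr; options L={ 0, 1/4 } R={ 9/32, 5/16, 3/8, 1/2, 1 } -> 17/64
step 8: add red to get brrbrrrr; options L={ 0, 1/4 } R={ 17/64, 9/32, 5/16, 3/8, 1/2, 1 } -> 33/128
step 9: add red to get brrbrrrrr; options L={ 0, 1/4 } R={ 33/128, 17/64, 9/32, 5/16, 3/8, 1/2, 1 } -> 65/256
step 10: add blue to get brrbrrrrrb; options L={ 0, 1/4, 65/256 } R={ 33/128, 17/64, 9/32, 5/16, 3/8, 1/2, 1 } -> 131/512
step 11: add blue to get brrbrrrrrbb; options L={ 0, 1/4, 65/256, 131/512 } R={ 33/128, 17/64, 9/32, 5/16, 3/8, 1/2, 1 } -> 263/1024
step 12: add red to get brrbrrrrrbbr; options L={ 0, 1/4, 65/256, 131/512 } R={ 263/1024, 33/128, 17/64, 9/32, 5/16, 3/8, 1/2, 1 } -> 525/2048
step 13: add red to get brrbrrrrrbbrr; options L={ 0, 1/4, 65/256, 131/512 } R={ 525/2048, 263/1024, 33/128, 17/64, 9/32, 5/16, 3/8, 1/2, 1 } -> 1049/4096
step 14: add red to get brrbrrrrrbbrrr; options L={ 0, 1/4, 65/256, 131/512 } R={ 1049/4096, 525/2048, 263/1024, 33/128, 17/64, 9/32, 5/16, 3/8, 1/2, 1 } -> 2097/8192

2097/8192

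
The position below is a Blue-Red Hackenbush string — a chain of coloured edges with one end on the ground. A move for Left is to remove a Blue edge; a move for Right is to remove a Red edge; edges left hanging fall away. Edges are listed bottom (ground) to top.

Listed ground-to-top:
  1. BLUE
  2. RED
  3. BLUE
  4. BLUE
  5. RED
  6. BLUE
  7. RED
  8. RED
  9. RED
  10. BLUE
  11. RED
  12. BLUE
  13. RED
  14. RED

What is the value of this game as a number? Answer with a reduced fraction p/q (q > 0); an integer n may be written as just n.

Recurse on prefixes of the 14-edge string BLUE RED BLUE BLUE RED BLUE RED RED RED BLUE RED BLUE RED RED:
step 1: add BLUE to get B; options L={ 0 } R={ ∅ } so 1
step 2: add RED to get BR; options L={ 0 } R={ 1 } so 1/2
step 3: add BLUE to get BRB; options L={ 0,1/2 } R={ 1 } so 3/4
step 4: add BLUE to get BRBB; options L={ 0,1/2,3/4 } R={ 1 } so 7/8
step 5: add RED to get BRBBR; options L={ 0,1/2,3/4 } R={ 7/8,1 } so 13/16
step 6: add BLUE to get BRBBRB; options L={ 0,1/2,3/4,13/16 } R={ 7/8,1 } so 27/32
step 7: add RED to get BRBBRBR; options L={ 0,1/2,3/4,13/16 } R={ 27/32,7/8,1 } so 53/64
step 8: add RED to get BRBBRBRR; options L={ 0,1/2,3/4,13/16 } R={ 53/64,27/32,7/8,1 } so 105/128
step 9: add RED to get BRBBRBRRR; options L={ 0,1/2,3/4,13/16 } R={ 105/128,53/64,27/32,7/8,1 } so 209/256
step 10: add BLUE to get BRBBRBRRRB; options L={ 0,1/2,3/4,13/16,209/256 } R={ 105/128,53/64,27/32,7/8,1 } so 419/512
step 11: add RED to get BRBBRBRRRBR; options L={ 0,1/2,3/4,13/16,209/256 } R={ 419/512,105/128,53/64,27/32,7/8,1 } so 837/1024
step 12: add BLUE to get BRBBRBRRRBRB; options L={ 0,1/2,3/4,13/16,209/256,837/1024 } R={ 419/512,105/128,53/64,27/32,7/8,1 } so 1675/2048
step 13: add RED to get BRBBRBRRRBRBR; options L={ 0,1/2,3/4,13/16,209/256,837/1024 } R={ 1675/2048,419/512,105/128,53/64,27/32,7/8,1 } so 3349/4096
step 14: add RED to get BRBBRBRRRBRBRR; options L={ 0,1/2,3/4,13/16,209/256,837/1024 } R={ 3349/4096,1675/2048,419/512,105/128,53/64,27/32,7/8,1 } so 6697/8192

6697/8192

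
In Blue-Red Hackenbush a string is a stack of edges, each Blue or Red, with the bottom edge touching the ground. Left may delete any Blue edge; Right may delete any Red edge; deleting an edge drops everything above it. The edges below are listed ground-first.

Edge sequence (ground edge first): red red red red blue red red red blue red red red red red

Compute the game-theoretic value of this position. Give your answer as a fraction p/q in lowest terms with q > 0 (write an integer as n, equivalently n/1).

-4031/1024

Prefix values for red red red red blue red red red blue red red red red red via {L|R} + simplicity:
step 1: add red to get r; options L={ (no moves) } R={ 0 } = -1
step 2: add red to get rr; options L={ (no moves) } R={ -1; 0 } = -2
step 3: add red to get rrr; options L={ (no moves) } R={ -2; -1; 0 } = -3
step 4: add red to get rrrr; options L={ (no moves) } R={ -3; -2; -1; 0 } = -4
step 5: add blue to get rrrrb; options L={ -4 } R={ -3; -2; -1; 0 } = -7/2
step 6: add red to get rrrrbr; options L={ -4 } R={ -7/2; -3; -2; -1; 0 } = -15/4
step 7: add red to get rrrrbrr; options L={ -4 } R={ -15/4; -7/2; -3; -2; -1; 0 } = -31/8
step 8: add red to get rrrrbrrr; options L={ -4 } R={ -31/8; -15/4; -7/2; -3; -2; -1; 0 } = -63/16
step 9: add blue to get rrrrbrrrb; options L={ -4; -63/16 } R={ -31/8; -15/4; -7/2; -3; -2; -1; 0 } = -125/32
step 10: add red to get rrrrbrrrbr; options L={ -4; -63/16 } R={ -125/32; -31/8; -15/4; -7/2; -3; -2; -1; 0 } = -251/64
step 11: add red to get rrrrbrrrbrr; options L={ -4; -63/16 } R={ -251/64; -125/32; -31/8; -15/4; -7/2; -3; -2; -1; 0 } = -503/128
step 12: add red to get rrrrbrrrbrrr; options L={ -4; -63/16 } R={ -503/128; -251/64; -125/32; -31/8; -15/4; -7/2; -3; -2; -1; 0 } = -1007/256
step 13: add red to get rrrrbrrrbrrrr; options L={ -4; -63/16 } R={ -1007/256; -503/128; -251/64; -125/32; -31/8; -15/4; -7/2; -3; -2; -1; 0 } = -2015/512
step 14: add red to get rrrrbrrrbrrrrr; options L={ -4; -63/16 } R={ -2015/512; -1007/256; -503/128; -251/64; -125/32; -31/8; -15/4; -7/2; -3; -2; -1; 0 } = -4031/1024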